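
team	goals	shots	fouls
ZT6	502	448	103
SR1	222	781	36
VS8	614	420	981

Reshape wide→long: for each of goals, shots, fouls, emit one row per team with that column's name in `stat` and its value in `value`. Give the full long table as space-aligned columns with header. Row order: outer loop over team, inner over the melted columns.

team  stat   value
ZT6   goals  502  
ZT6   shots  448  
ZT6   fouls  103  
SR1   goals  222  
SR1   shots  781  
SR1   fouls  36   
VS8   goals  614  
VS8   shots  420  
VS8   fouls  981  

Each (team, column) pair becomes one row: 3 × 3 = 9 rows.
For example, (ZT6, goals) → value=502.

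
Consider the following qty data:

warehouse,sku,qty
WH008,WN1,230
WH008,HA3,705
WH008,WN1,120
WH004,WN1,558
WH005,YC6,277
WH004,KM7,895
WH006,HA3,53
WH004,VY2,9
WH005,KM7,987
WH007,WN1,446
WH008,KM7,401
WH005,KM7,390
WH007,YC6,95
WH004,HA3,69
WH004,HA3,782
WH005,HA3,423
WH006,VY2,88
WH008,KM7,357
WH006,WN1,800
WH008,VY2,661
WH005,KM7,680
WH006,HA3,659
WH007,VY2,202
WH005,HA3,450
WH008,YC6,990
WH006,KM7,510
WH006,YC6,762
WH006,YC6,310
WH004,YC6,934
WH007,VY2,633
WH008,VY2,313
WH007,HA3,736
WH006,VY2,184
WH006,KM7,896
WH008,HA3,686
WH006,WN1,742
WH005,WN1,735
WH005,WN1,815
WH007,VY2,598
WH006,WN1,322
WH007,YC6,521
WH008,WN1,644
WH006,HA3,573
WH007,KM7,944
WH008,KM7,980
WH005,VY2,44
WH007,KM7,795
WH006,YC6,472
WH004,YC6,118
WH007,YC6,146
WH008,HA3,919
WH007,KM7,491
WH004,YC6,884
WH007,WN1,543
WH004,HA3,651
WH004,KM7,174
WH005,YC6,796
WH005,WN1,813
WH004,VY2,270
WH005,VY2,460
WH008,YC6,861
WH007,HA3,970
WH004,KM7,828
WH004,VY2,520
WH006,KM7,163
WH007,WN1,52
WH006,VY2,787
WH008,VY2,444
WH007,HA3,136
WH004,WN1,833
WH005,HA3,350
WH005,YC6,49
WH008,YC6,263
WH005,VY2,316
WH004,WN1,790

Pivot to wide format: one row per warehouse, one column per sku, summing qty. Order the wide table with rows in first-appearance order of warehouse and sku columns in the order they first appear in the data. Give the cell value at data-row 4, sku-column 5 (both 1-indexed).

With rows in first-appearance order of warehouse, row 4 is warehouse=WH006. sku columns in first-appearance order: WN1, HA3, YC6, KM7, VY2; column 5 is VY2.
Long rows with warehouse=WH006, sku=VY2: 88 + 184 + 787 = 1059.

1059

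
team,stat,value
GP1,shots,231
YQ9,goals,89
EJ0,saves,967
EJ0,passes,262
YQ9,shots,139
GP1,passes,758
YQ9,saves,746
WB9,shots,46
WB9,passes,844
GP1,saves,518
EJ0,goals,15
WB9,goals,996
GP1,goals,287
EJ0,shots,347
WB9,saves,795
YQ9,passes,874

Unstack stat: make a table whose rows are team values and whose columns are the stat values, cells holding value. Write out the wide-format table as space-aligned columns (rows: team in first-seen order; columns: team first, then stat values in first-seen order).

team  shots  goals  saves  passes
GP1   231    287    518    758   
YQ9   139    89     746    874   
EJ0   347    15     967    262   
WB9   46     996    795    844   

Columns: team plus the 4 distinct stat values (shots, goals, saves, passes).
For example, row GP1 column shots takes value=231 from the long row (GP1, shots).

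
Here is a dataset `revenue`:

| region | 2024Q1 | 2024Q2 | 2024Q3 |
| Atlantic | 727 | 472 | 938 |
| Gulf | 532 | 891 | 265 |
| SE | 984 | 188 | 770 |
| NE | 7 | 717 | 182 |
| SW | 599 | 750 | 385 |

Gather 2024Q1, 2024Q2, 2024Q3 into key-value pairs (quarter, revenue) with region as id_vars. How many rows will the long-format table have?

5 region values × 3 melted columns = 15 rows.

15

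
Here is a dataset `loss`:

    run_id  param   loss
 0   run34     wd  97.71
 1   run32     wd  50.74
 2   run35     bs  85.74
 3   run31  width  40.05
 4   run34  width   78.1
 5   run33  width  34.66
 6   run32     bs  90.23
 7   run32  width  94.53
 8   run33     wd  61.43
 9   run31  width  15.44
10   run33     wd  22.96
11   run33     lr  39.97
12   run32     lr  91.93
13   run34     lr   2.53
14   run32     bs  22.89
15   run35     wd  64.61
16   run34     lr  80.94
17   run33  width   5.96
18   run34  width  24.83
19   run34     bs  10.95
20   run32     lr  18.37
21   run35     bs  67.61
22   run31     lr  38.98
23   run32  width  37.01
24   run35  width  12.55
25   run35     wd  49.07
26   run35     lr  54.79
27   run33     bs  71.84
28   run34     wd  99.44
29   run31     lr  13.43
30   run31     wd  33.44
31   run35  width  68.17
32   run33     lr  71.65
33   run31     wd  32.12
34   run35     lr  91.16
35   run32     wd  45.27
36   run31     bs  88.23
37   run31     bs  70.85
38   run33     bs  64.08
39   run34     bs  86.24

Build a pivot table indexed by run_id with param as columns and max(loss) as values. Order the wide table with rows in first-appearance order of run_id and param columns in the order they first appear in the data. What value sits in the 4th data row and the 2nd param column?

With rows in first-appearance order of run_id, row 4 is run_id=run31. param columns in first-appearance order: wd, bs, width, lr; column 2 is bs.
Long rows with run_id=run31, param=bs: max(88.23, 70.85) = 88.23.

88.23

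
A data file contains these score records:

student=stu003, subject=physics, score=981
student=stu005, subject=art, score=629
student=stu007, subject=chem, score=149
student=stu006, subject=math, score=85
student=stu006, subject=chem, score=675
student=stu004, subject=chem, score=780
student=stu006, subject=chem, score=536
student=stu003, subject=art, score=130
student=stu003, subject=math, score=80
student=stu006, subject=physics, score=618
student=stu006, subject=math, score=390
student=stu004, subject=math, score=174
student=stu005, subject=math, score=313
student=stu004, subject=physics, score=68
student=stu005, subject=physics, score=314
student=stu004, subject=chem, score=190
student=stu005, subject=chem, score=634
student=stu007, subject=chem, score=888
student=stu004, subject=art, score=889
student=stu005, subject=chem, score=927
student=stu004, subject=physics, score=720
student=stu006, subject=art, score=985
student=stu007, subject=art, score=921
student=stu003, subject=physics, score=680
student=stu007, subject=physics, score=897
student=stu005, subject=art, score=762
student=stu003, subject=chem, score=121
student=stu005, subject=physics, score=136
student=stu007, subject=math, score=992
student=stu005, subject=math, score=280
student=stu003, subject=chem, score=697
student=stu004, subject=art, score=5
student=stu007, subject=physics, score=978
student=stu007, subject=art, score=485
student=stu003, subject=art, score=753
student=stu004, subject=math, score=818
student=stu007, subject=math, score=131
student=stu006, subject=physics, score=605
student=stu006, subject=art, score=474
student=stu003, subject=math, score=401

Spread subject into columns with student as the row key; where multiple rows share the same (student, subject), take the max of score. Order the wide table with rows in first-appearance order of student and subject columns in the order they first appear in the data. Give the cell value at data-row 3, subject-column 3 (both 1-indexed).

With rows in first-appearance order of student, row 3 is student=stu007. subject columns in first-appearance order: physics, art, chem, math; column 3 is chem.
Long rows with student=stu007, subject=chem: max(149, 888) = 888.

888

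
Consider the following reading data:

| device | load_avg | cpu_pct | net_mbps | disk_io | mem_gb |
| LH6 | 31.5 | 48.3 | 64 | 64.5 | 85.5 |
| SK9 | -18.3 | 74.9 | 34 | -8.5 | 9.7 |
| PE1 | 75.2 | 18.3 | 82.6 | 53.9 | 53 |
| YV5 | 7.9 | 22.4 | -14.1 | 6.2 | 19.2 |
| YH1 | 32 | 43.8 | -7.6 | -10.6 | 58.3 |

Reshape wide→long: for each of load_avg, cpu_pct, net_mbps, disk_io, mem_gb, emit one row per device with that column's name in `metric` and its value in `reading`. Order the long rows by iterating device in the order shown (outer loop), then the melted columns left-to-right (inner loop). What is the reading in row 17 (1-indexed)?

22.4

25 rows total (5 × 5). Row 17: index ⌊(17-1)/5⌋ = 3 into device → YV5; (17-1) mod 5 = 1 into the melted columns → cpu_pct.
So row 17 is (YV5, cpu_pct, 22.4); reading = 22.4.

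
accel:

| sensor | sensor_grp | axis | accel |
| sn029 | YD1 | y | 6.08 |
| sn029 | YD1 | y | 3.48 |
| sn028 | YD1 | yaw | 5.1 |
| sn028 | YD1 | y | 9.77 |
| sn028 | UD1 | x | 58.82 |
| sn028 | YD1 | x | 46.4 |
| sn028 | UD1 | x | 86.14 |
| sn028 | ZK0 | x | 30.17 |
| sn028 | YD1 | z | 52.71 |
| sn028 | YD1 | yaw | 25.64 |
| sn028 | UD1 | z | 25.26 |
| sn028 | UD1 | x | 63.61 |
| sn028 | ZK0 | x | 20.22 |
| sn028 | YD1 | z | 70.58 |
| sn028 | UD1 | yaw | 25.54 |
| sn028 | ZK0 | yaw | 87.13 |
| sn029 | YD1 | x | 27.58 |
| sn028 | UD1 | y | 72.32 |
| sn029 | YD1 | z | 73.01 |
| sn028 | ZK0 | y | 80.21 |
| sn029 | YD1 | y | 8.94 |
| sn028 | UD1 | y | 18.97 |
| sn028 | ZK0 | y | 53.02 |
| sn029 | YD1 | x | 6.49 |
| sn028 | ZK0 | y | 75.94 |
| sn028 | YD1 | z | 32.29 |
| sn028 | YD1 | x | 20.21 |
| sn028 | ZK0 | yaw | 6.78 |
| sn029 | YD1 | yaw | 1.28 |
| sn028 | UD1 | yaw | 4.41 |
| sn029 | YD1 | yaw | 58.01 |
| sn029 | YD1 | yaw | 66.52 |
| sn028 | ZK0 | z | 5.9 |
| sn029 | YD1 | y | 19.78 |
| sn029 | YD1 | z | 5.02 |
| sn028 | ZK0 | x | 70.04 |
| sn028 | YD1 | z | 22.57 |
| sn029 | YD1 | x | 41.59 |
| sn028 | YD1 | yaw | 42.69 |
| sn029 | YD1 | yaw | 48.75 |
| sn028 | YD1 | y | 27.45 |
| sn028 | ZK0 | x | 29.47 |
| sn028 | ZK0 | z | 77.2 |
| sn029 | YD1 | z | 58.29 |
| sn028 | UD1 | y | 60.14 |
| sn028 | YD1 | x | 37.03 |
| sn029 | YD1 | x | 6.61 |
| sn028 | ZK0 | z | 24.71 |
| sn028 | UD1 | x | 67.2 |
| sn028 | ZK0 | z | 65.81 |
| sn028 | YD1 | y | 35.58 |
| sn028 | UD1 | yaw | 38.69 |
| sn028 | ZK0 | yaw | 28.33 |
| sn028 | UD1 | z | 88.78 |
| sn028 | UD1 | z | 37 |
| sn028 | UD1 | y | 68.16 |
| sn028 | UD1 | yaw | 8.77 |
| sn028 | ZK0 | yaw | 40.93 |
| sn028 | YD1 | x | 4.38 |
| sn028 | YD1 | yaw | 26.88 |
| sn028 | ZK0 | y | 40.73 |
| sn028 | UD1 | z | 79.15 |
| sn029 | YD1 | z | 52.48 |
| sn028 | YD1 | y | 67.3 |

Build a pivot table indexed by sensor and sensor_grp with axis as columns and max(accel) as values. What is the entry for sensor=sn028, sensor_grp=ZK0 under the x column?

Rows with sensor=sn028, sensor_grp=ZK0 and axis=x: accel values are 30.17, 20.22, 70.04, 29.47.
max(30.17, 20.22, 70.04, 29.47) = 70.04.

70.04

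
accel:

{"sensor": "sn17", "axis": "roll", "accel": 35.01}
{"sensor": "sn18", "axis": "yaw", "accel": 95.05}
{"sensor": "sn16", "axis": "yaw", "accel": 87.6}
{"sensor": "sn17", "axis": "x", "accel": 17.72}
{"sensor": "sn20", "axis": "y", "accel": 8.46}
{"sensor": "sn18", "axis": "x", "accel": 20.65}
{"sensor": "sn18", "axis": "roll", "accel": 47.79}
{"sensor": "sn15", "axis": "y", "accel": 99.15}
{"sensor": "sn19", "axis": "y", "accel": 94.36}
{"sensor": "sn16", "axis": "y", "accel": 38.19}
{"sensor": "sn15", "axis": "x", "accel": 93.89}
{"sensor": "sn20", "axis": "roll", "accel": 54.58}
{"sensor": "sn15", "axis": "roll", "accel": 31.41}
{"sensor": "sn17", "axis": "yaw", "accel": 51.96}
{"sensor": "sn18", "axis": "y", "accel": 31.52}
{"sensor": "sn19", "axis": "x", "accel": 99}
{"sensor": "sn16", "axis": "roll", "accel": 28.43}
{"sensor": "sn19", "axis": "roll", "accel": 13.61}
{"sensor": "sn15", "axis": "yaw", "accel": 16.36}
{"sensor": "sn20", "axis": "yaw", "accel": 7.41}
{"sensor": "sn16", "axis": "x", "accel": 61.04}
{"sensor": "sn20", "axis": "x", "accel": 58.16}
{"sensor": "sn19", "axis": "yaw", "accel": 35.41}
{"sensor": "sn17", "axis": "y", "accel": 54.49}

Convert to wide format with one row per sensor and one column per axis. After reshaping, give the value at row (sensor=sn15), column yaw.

16.36

Wide layout: rows indexed by sensor, columns are the 4 distinct axis values (roll, yaw, x, y).
Cell (sensor=sn15, axis=yaw) draws from the long row where sensor=sn15 and axis=yaw, which has accel=16.36.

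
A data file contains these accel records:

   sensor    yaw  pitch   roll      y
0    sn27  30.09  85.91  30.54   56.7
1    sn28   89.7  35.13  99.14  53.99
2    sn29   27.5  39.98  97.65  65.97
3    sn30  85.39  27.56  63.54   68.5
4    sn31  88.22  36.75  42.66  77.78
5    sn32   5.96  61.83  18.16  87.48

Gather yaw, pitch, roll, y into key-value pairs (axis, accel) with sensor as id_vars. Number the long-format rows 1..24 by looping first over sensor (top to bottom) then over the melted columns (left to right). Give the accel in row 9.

24 rows total (6 × 4). Row 9: index ⌊(9-1)/4⌋ = 2 into sensor → sn29; (9-1) mod 4 = 0 into the melted columns → yaw.
So row 9 is (sn29, yaw, 27.5); accel = 27.5.

27.5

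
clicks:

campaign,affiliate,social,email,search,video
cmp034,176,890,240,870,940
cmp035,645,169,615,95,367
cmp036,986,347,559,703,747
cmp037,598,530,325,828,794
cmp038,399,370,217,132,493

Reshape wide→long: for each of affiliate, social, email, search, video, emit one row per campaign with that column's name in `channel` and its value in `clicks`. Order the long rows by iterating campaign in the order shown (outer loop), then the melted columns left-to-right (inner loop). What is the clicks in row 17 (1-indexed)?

530

25 rows total (5 × 5). Row 17: index ⌊(17-1)/5⌋ = 3 into campaign → cmp037; (17-1) mod 5 = 1 into the melted columns → social.
So row 17 is (cmp037, social, 530); clicks = 530.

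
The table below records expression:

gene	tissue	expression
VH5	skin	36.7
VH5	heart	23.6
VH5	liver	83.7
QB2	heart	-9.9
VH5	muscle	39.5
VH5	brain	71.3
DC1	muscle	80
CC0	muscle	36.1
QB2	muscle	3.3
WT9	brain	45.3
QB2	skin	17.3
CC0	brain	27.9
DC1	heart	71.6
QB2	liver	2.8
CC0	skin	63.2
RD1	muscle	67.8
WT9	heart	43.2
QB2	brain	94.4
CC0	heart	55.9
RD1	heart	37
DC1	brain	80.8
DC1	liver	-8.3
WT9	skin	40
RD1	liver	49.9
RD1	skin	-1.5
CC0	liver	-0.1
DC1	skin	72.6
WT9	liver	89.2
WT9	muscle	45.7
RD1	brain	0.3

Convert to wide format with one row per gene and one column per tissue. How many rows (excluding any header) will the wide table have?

6

6 distinct gene values → 6 rows.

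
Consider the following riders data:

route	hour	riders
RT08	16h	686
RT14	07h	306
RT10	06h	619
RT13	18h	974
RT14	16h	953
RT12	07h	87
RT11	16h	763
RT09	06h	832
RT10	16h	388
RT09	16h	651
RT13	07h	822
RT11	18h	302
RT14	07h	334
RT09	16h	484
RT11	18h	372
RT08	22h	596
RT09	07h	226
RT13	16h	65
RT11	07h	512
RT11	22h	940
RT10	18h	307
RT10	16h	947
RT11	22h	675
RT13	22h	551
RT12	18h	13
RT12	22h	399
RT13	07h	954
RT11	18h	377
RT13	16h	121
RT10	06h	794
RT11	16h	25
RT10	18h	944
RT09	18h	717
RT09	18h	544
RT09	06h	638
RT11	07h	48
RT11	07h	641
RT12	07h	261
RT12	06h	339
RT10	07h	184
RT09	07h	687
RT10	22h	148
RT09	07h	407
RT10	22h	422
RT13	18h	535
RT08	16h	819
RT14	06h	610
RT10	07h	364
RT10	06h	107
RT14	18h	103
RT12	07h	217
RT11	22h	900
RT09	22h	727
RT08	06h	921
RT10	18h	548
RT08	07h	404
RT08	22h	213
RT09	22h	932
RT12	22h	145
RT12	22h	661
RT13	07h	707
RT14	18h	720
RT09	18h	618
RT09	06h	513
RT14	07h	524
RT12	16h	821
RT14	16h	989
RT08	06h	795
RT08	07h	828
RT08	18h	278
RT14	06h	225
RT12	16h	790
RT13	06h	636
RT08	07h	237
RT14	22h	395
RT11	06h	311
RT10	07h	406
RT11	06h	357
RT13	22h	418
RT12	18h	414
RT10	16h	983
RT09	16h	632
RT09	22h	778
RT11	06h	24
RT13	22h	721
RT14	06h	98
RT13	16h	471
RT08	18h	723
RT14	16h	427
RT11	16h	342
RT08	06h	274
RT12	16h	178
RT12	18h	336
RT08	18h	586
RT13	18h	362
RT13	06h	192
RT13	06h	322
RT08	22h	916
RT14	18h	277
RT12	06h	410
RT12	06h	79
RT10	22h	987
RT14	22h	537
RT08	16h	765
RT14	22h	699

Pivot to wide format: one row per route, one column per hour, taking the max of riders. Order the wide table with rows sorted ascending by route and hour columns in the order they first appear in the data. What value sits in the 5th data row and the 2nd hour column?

261

With rows sorted ascending by route, row 5 is route=RT12. hour columns in first-appearance order: 16h, 07h, 06h, 18h, 22h; column 2 is 07h.
Long rows with route=RT12, hour=07h: max(87, 261, 217) = 261.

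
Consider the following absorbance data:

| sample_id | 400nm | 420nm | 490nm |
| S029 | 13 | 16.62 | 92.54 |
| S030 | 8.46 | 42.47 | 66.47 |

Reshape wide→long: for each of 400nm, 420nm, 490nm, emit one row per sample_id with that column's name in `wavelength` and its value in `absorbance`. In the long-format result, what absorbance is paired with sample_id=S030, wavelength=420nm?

42.47

Unpivoting turns each (sample_id, wide-column) pair into one long row.
The wide cell at row S030, column 420nm holds 42.47, so the long row (S030, 420nm) has absorbance=42.47.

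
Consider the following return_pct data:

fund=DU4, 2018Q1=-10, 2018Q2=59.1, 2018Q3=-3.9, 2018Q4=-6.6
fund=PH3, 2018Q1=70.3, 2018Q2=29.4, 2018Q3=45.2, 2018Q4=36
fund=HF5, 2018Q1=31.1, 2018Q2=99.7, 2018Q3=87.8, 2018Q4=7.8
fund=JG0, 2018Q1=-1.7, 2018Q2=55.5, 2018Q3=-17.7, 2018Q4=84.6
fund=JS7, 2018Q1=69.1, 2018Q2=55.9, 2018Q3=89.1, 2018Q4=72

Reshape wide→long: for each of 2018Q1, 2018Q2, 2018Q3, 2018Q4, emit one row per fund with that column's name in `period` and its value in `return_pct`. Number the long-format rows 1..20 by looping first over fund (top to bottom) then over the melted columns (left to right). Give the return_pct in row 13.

20 rows total (5 × 4). Row 13: index ⌊(13-1)/4⌋ = 3 into fund → JG0; (13-1) mod 4 = 0 into the melted columns → 2018Q1.
So row 13 is (JG0, 2018Q1, -1.7); return_pct = -1.7.

-1.7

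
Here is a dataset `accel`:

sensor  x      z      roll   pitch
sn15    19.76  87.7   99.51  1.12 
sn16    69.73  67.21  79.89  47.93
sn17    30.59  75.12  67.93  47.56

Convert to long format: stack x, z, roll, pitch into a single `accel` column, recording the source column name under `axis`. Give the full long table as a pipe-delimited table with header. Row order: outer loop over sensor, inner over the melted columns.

Each (sensor, column) pair becomes one row: 3 × 4 = 12 rows.
For example, (sn15, x) → accel=19.76.

| sensor | axis | accel |
| sn15 | x | 19.76 |
| sn15 | z | 87.7 |
| sn15 | roll | 99.51 |
| sn15 | pitch | 1.12 |
| sn16 | x | 69.73 |
| sn16 | z | 67.21 |
| sn16 | roll | 79.89 |
| sn16 | pitch | 47.93 |
| sn17 | x | 30.59 |
| sn17 | z | 75.12 |
| sn17 | roll | 67.93 |
| sn17 | pitch | 47.56 |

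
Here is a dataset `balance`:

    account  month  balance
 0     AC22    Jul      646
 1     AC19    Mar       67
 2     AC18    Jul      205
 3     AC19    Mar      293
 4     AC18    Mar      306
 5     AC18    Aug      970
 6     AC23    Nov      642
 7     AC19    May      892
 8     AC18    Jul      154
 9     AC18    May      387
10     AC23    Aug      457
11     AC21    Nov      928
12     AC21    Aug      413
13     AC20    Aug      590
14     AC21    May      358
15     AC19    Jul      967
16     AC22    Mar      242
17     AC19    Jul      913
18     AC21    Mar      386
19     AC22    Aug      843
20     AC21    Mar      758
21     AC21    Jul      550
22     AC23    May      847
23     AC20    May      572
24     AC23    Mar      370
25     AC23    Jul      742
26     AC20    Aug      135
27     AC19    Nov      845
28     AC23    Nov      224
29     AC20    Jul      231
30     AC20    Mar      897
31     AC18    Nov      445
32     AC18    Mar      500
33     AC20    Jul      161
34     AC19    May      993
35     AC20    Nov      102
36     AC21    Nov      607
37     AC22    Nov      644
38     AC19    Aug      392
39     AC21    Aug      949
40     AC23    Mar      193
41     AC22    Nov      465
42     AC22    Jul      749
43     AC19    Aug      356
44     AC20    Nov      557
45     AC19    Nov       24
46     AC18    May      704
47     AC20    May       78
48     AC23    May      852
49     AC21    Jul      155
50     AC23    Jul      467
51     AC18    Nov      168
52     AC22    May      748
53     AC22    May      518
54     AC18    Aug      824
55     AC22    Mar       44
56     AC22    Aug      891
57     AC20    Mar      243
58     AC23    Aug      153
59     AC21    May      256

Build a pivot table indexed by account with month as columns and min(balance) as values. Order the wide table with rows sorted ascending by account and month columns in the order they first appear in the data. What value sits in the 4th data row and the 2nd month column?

With rows sorted ascending by account, row 4 is account=AC21. month columns in first-appearance order: Jul, Mar, Aug, Nov, May; column 2 is Mar.
Long rows with account=AC21, month=Mar: min(386, 758) = 386.

386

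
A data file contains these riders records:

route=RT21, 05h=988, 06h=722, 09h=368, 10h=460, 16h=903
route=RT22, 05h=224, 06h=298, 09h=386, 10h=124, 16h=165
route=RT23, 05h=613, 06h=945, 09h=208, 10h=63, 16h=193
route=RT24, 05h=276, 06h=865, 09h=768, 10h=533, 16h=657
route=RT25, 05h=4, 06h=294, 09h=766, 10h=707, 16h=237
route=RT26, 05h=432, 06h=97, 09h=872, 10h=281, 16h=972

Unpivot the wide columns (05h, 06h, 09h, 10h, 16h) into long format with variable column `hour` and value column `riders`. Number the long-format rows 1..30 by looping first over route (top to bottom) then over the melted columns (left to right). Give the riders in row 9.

30 rows total (6 × 5). Row 9: index ⌊(9-1)/5⌋ = 1 into route → RT22; (9-1) mod 5 = 3 into the melted columns → 10h.
So row 9 is (RT22, 10h, 124); riders = 124.

124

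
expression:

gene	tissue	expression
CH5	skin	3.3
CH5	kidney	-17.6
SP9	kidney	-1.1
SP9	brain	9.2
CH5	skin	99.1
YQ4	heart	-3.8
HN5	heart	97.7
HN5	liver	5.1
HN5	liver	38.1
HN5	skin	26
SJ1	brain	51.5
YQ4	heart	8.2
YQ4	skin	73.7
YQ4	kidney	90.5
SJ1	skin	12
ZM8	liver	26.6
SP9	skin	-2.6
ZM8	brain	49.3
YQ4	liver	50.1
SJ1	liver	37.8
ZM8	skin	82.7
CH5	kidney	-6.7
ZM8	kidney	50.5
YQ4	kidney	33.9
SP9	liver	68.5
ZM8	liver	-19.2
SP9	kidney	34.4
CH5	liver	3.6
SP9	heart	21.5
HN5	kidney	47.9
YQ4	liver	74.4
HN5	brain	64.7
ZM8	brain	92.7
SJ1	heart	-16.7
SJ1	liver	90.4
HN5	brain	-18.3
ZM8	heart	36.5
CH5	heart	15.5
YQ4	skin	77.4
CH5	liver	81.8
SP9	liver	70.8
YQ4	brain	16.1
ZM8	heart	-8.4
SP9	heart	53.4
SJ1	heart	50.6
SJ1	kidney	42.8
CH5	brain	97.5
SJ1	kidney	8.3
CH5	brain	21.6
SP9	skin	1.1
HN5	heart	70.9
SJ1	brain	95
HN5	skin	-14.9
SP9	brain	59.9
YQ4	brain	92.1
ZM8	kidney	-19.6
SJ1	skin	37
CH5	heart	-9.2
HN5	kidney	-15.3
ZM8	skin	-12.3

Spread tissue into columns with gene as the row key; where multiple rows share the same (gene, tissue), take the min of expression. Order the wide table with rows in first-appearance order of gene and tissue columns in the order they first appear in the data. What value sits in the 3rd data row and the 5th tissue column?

50.1

With rows in first-appearance order of gene, row 3 is gene=YQ4. tissue columns in first-appearance order: skin, kidney, brain, heart, liver; column 5 is liver.
Long rows with gene=YQ4, tissue=liver: min(50.1, 74.4) = 50.1.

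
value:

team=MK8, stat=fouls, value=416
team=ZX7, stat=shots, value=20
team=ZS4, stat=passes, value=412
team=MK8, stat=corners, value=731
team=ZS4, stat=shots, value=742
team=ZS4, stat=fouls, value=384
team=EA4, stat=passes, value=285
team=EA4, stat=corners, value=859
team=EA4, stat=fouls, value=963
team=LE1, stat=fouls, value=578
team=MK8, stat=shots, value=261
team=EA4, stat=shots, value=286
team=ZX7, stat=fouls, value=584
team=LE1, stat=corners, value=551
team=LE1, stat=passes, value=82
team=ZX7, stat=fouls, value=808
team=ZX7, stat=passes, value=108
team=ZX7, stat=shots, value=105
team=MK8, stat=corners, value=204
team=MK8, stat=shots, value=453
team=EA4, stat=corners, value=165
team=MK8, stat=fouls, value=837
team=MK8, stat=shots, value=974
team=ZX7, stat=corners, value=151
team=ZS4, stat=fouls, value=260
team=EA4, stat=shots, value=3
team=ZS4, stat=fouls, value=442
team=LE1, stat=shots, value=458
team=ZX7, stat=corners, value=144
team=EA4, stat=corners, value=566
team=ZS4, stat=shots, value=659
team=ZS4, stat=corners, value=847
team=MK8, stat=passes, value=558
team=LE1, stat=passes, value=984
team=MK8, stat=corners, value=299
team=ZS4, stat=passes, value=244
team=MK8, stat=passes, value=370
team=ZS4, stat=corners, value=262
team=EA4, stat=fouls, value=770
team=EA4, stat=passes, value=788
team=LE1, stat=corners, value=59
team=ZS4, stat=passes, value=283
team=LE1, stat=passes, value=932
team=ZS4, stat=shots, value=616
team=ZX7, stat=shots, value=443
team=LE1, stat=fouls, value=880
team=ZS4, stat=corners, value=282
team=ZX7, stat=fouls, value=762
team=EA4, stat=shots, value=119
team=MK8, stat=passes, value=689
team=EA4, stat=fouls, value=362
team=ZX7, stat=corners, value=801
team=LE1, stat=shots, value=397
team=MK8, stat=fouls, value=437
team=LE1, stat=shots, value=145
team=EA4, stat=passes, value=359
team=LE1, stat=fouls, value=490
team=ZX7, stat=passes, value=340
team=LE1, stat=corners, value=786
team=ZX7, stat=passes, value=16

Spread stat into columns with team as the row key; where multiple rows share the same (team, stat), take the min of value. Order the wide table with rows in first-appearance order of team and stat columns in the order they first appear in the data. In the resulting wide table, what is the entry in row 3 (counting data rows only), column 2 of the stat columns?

With rows in first-appearance order of team, row 3 is team=ZS4. stat columns in first-appearance order: fouls, shots, passes, corners; column 2 is shots.
Long rows with team=ZS4, stat=shots: min(742, 659, 616) = 616.

616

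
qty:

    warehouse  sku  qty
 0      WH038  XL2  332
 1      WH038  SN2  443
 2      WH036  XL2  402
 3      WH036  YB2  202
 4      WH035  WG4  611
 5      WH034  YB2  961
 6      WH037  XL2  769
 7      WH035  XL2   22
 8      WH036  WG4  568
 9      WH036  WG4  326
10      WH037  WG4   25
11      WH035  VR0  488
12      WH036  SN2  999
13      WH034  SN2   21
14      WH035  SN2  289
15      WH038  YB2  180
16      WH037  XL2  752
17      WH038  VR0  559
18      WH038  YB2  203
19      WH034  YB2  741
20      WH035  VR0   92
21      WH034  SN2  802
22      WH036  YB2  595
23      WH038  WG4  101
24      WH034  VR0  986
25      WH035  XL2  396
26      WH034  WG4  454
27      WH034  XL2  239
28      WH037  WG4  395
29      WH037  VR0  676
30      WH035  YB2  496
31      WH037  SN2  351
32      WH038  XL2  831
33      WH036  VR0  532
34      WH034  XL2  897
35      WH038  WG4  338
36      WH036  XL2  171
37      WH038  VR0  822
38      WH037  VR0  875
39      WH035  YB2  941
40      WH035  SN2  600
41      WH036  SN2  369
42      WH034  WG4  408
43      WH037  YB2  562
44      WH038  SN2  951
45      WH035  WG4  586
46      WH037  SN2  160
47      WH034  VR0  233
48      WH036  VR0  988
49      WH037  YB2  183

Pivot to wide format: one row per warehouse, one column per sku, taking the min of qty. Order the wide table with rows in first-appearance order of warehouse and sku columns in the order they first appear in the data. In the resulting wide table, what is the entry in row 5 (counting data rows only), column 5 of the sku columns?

676

With rows in first-appearance order of warehouse, row 5 is warehouse=WH037. sku columns in first-appearance order: XL2, SN2, YB2, WG4, VR0; column 5 is VR0.
Long rows with warehouse=WH037, sku=VR0: min(676, 875) = 676.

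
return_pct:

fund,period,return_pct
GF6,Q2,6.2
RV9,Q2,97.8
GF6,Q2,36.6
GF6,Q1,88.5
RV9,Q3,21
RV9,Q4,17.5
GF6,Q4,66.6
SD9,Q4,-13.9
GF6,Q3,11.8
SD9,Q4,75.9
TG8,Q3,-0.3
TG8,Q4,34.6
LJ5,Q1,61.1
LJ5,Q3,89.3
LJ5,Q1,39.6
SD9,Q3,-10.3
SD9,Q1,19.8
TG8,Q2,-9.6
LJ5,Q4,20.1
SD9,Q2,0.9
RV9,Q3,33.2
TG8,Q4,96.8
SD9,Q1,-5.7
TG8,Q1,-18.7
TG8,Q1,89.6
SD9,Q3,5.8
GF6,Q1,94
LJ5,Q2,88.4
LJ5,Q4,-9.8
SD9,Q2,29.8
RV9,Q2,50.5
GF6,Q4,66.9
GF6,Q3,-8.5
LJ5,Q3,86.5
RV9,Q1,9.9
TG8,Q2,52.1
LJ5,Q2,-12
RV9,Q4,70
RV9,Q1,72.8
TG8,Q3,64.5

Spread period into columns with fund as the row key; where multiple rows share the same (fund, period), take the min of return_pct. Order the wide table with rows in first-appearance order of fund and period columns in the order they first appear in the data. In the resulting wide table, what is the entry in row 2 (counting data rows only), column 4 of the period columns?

17.5

With rows in first-appearance order of fund, row 2 is fund=RV9. period columns in first-appearance order: Q2, Q1, Q3, Q4; column 4 is Q4.
Long rows with fund=RV9, period=Q4: min(17.5, 70) = 17.5.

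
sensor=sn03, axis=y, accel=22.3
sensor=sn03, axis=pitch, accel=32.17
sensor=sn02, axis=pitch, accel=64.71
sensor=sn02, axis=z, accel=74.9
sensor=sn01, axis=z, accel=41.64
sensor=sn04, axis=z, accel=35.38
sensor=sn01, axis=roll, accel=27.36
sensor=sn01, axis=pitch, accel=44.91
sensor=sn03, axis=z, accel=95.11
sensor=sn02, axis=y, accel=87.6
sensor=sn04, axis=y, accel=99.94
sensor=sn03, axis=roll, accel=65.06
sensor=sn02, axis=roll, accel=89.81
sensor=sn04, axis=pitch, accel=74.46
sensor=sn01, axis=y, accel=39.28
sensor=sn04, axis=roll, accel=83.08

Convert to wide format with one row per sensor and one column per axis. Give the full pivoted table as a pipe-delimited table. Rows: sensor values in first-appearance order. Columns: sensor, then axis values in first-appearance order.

| sensor | y | pitch | z | roll |
| sn03 | 22.3 | 32.17 | 95.11 | 65.06 |
| sn02 | 87.6 | 64.71 | 74.9 | 89.81 |
| sn01 | 39.28 | 44.91 | 41.64 | 27.36 |
| sn04 | 99.94 | 74.46 | 35.38 | 83.08 |

Columns: sensor plus the 4 distinct axis values (y, pitch, z, roll).
For example, row sn03 column y takes accel=22.3 from the long row (sn03, y).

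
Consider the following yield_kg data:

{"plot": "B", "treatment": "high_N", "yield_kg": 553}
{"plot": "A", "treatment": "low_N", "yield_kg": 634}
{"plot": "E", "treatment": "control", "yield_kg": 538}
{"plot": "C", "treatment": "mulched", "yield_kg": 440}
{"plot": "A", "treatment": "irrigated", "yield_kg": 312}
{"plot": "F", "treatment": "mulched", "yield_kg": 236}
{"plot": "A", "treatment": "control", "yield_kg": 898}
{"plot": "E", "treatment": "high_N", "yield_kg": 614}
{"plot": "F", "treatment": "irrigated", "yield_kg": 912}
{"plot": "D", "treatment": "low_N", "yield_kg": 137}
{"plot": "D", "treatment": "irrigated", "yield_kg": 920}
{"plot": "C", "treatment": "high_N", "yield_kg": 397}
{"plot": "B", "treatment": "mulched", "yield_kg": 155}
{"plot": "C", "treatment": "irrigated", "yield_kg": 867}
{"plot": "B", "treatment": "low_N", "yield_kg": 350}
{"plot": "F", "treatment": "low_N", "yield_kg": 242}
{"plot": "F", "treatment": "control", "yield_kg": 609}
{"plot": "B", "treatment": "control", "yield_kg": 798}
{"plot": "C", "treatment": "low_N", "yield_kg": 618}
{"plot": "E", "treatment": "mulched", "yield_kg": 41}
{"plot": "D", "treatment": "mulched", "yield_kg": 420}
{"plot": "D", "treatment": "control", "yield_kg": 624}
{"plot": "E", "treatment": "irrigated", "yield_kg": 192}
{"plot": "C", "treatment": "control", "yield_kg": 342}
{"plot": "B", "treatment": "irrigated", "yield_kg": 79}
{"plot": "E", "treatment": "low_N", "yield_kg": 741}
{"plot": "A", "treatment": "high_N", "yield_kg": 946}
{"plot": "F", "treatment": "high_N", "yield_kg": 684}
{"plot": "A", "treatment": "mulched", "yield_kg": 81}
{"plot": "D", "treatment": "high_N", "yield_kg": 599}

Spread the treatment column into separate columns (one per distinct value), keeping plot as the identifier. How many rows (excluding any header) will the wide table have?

6 distinct plot values → 6 rows.

6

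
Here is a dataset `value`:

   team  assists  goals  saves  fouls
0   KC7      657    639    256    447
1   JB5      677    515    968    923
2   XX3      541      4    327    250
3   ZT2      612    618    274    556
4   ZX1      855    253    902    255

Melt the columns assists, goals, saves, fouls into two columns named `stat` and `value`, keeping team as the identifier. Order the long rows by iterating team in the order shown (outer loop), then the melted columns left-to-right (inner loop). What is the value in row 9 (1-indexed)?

541

20 rows total (5 × 4). Row 9: index ⌊(9-1)/4⌋ = 2 into team → XX3; (9-1) mod 4 = 0 into the melted columns → assists.
So row 9 is (XX3, assists, 541); value = 541.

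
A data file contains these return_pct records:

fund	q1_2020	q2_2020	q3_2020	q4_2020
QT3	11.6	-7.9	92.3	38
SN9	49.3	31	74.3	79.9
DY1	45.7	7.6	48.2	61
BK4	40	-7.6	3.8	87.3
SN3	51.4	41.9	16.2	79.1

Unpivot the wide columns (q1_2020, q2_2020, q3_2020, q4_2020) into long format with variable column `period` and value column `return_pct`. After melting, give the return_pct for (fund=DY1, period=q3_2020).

48.2

Unpivoting turns each (fund, wide-column) pair into one long row.
The wide cell at row DY1, column q3_2020 holds 48.2, so the long row (DY1, q3_2020) has return_pct=48.2.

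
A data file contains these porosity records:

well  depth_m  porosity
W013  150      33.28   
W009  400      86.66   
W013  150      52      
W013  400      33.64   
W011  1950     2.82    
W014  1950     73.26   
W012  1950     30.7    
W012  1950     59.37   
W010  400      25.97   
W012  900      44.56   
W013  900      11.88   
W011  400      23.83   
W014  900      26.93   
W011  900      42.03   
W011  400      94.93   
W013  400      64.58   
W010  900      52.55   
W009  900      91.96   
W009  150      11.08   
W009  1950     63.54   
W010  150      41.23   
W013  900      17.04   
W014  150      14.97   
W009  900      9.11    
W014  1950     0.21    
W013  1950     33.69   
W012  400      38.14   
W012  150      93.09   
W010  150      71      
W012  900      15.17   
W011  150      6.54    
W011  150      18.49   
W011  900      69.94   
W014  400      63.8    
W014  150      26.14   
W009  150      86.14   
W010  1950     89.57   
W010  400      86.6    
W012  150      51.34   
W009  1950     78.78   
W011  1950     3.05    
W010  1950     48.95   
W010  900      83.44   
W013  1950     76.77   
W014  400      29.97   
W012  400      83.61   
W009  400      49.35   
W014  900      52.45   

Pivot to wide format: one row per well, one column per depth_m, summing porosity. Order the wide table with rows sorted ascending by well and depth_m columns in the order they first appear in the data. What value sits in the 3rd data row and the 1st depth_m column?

25.03

With rows sorted ascending by well, row 3 is well=W011. depth_m columns in first-appearance order: 150, 400, 1950, 900; column 1 is 150.
Long rows with well=W011, depth_m=150: 6.54 + 18.49 = 25.03.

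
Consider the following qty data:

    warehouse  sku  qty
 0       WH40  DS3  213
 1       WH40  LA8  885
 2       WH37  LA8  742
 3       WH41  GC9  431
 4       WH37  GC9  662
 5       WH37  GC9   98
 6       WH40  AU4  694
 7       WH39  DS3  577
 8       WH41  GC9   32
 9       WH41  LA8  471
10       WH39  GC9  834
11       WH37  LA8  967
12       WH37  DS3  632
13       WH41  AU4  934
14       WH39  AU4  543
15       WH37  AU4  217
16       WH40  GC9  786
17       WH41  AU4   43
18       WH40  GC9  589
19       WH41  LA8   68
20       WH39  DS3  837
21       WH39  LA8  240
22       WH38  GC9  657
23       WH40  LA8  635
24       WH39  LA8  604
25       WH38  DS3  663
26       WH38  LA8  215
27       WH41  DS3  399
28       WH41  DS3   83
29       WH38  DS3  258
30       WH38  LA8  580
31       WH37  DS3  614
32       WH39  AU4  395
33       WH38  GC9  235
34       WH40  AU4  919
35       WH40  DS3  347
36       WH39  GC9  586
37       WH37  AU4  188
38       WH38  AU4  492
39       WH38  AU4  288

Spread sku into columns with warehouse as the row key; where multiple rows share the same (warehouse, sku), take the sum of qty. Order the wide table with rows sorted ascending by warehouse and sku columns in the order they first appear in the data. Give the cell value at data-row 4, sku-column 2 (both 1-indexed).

With rows sorted ascending by warehouse, row 4 is warehouse=WH40. sku columns in first-appearance order: DS3, LA8, GC9, AU4; column 2 is LA8.
Long rows with warehouse=WH40, sku=LA8: 885 + 635 = 1520.

1520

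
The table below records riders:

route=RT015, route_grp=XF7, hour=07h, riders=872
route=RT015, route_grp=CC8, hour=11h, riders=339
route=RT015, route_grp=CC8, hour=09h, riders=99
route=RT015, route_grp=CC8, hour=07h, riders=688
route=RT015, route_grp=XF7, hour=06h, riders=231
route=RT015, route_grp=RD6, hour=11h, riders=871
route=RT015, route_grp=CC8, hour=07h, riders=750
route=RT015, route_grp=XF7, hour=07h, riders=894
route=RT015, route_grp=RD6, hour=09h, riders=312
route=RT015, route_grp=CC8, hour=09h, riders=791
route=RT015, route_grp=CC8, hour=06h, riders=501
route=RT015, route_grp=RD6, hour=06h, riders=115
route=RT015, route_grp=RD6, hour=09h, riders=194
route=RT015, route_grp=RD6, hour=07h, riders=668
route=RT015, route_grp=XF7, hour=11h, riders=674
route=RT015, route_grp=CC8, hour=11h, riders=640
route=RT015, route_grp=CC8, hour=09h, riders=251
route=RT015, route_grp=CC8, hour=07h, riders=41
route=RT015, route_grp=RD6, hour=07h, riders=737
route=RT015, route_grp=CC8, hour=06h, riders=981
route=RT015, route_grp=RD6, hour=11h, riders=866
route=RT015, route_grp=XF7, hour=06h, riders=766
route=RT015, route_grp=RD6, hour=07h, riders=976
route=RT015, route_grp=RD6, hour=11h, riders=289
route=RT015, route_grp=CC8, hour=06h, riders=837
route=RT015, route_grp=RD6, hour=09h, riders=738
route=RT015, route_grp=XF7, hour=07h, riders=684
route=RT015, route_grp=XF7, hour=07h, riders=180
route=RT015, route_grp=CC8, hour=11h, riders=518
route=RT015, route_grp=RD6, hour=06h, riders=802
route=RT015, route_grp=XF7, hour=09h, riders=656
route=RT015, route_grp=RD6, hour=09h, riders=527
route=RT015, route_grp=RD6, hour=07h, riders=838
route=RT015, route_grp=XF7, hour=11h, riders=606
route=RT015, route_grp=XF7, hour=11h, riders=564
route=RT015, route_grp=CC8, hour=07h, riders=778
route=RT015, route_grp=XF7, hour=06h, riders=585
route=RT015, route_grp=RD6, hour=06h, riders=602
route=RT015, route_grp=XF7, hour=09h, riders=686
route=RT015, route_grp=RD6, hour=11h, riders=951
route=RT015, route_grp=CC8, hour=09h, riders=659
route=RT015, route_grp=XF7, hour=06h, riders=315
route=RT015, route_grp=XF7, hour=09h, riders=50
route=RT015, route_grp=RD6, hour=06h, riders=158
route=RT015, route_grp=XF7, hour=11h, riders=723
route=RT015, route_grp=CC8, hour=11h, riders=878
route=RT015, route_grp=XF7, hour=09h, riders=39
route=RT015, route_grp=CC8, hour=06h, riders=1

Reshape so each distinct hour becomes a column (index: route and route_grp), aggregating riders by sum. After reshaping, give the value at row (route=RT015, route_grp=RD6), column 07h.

3219

Rows with route=RT015, route_grp=RD6 and hour=07h: riders values are 668, 737, 976, 838.
668 + 737 + 976 + 838 = 3219.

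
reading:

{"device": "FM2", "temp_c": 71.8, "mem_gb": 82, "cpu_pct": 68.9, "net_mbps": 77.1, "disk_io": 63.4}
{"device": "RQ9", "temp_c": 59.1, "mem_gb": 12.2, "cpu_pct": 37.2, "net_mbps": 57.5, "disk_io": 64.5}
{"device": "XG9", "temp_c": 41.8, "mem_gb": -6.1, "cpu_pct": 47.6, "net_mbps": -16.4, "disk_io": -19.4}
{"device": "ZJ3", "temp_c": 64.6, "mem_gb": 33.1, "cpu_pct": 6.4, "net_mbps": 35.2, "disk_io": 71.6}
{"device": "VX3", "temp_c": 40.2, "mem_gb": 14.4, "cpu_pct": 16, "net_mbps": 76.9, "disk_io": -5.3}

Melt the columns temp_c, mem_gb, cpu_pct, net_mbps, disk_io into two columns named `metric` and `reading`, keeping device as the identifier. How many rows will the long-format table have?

5 device values × 5 melted columns = 25 rows.

25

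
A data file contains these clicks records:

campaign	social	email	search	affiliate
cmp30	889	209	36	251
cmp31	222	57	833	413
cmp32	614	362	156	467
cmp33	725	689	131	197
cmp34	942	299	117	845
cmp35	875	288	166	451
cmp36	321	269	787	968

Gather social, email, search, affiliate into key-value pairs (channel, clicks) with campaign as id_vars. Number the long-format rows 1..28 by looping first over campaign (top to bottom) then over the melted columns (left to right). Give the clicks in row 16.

28 rows total (7 × 4). Row 16: index ⌊(16-1)/4⌋ = 3 into campaign → cmp33; (16-1) mod 4 = 3 into the melted columns → affiliate.
So row 16 is (cmp33, affiliate, 197); clicks = 197.

197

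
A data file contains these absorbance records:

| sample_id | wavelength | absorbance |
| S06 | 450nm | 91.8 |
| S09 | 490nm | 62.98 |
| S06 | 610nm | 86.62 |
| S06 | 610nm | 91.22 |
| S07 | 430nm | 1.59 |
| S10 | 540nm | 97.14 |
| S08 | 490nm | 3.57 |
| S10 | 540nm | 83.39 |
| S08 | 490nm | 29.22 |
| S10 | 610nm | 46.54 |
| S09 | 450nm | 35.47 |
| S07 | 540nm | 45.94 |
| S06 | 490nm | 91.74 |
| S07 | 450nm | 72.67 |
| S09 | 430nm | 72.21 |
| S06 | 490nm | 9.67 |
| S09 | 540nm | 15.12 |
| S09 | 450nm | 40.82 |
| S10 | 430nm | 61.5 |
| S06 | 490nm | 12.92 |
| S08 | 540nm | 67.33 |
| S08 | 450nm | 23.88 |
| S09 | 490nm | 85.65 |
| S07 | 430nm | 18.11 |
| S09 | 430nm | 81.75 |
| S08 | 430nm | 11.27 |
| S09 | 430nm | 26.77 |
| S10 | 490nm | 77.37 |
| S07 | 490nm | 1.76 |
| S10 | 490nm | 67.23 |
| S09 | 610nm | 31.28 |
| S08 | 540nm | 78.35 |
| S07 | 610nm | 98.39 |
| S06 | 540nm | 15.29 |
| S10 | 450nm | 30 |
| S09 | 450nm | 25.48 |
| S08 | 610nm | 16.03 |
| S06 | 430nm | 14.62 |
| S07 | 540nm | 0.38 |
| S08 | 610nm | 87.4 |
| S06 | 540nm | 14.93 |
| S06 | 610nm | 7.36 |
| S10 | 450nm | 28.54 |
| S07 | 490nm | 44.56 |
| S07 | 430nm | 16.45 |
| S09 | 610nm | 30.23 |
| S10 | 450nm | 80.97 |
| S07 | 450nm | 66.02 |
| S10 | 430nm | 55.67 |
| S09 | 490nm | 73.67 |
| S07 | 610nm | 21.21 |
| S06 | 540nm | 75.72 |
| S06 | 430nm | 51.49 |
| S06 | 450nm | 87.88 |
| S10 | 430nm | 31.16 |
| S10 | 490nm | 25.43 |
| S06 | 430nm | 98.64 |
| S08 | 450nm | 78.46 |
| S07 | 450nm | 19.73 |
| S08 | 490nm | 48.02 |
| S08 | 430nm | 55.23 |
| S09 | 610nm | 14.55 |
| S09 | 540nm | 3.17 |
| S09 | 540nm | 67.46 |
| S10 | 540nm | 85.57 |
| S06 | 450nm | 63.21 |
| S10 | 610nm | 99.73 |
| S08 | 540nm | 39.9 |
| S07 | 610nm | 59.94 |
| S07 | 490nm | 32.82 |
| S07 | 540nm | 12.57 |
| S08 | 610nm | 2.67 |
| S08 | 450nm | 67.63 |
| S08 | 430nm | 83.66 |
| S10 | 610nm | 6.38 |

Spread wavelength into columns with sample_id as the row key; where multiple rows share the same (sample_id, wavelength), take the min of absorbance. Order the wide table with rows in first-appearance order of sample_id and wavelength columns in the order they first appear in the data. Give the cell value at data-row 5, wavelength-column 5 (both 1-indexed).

With rows in first-appearance order of sample_id, row 5 is sample_id=S08. wavelength columns in first-appearance order: 450nm, 490nm, 610nm, 430nm, 540nm; column 5 is 540nm.
Long rows with sample_id=S08, wavelength=540nm: min(67.33, 78.35, 39.9) = 39.9.

39.9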